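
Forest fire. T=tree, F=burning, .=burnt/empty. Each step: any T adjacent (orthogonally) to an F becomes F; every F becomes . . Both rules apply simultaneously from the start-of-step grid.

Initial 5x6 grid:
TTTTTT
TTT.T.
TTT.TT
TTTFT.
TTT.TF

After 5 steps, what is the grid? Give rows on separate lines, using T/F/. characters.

Step 1: 3 trees catch fire, 2 burn out
  TTTTTT
  TTT.T.
  TTT.TT
  TTF.F.
  TTT.F.
Step 2: 4 trees catch fire, 3 burn out
  TTTTTT
  TTT.T.
  TTF.FT
  TF....
  TTF...
Step 3: 6 trees catch fire, 4 burn out
  TTTTTT
  TTF.F.
  TF...F
  F.....
  TF....
Step 4: 5 trees catch fire, 6 burn out
  TTFTFT
  TF....
  F.....
  ......
  F.....
Step 5: 4 trees catch fire, 5 burn out
  TF.F.F
  F.....
  ......
  ......
  ......

TF.F.F
F.....
......
......
......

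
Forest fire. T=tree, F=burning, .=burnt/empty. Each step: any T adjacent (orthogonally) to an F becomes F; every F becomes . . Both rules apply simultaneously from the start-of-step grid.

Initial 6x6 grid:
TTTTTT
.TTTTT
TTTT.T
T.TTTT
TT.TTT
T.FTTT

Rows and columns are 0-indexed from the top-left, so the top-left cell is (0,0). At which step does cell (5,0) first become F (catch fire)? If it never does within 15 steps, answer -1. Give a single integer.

Step 1: cell (5,0)='T' (+1 fires, +1 burnt)
Step 2: cell (5,0)='T' (+2 fires, +1 burnt)
Step 3: cell (5,0)='T' (+3 fires, +2 burnt)
Step 4: cell (5,0)='T' (+4 fires, +3 burnt)
Step 5: cell (5,0)='T' (+3 fires, +4 burnt)
Step 6: cell (5,0)='T' (+5 fires, +3 burnt)
Step 7: cell (5,0)='T' (+5 fires, +5 burnt)
Step 8: cell (5,0)='T' (+3 fires, +5 burnt)
Step 9: cell (5,0)='T' (+2 fires, +3 burnt)
Step 10: cell (5,0)='F' (+2 fires, +2 burnt)
  -> target ignites at step 10
Step 11: cell (5,0)='.' (+0 fires, +2 burnt)
  fire out at step 11

10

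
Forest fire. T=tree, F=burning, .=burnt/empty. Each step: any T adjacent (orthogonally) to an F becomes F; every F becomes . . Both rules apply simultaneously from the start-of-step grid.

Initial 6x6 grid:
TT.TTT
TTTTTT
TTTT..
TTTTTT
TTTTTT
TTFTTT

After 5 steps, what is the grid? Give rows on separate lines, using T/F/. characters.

Step 1: 3 trees catch fire, 1 burn out
  TT.TTT
  TTTTTT
  TTTT..
  TTTTTT
  TTFTTT
  TF.FTT
Step 2: 5 trees catch fire, 3 burn out
  TT.TTT
  TTTTTT
  TTTT..
  TTFTTT
  TF.FTT
  F...FT
Step 3: 6 trees catch fire, 5 burn out
  TT.TTT
  TTTTTT
  TTFT..
  TF.FTT
  F...FT
  .....F
Step 4: 6 trees catch fire, 6 burn out
  TT.TTT
  TTFTTT
  TF.F..
  F...FT
  .....F
  ......
Step 5: 4 trees catch fire, 6 burn out
  TT.TTT
  TF.FTT
  F.....
  .....F
  ......
  ......

TT.TTT
TF.FTT
F.....
.....F
......
......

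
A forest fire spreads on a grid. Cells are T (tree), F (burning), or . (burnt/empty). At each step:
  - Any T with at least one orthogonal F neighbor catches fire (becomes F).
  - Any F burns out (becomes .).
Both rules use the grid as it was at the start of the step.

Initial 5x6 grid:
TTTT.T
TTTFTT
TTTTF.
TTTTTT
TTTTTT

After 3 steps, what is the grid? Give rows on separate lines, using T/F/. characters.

Step 1: 5 trees catch fire, 2 burn out
  TTTF.T
  TTF.FT
  TTTF..
  TTTTFT
  TTTTTT
Step 2: 7 trees catch fire, 5 burn out
  TTF..T
  TF...F
  TTF...
  TTTF.F
  TTTTFT
Step 3: 7 trees catch fire, 7 burn out
  TF...F
  F.....
  TF....
  TTF...
  TTTF.F

TF...F
F.....
TF....
TTF...
TTTF.F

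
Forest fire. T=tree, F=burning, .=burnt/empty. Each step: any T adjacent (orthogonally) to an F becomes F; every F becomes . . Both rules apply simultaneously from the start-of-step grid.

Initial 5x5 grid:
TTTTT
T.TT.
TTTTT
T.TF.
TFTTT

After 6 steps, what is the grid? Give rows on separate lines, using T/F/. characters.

Step 1: 5 trees catch fire, 2 burn out
  TTTTT
  T.TT.
  TTTFT
  T.F..
  F.FFT
Step 2: 5 trees catch fire, 5 burn out
  TTTTT
  T.TF.
  TTF.F
  F....
  ....F
Step 3: 4 trees catch fire, 5 burn out
  TTTFT
  T.F..
  FF...
  .....
  .....
Step 4: 3 trees catch fire, 4 burn out
  TTF.F
  F....
  .....
  .....
  .....
Step 5: 2 trees catch fire, 3 burn out
  FF...
  .....
  .....
  .....
  .....
Step 6: 0 trees catch fire, 2 burn out
  .....
  .....
  .....
  .....
  .....

.....
.....
.....
.....
.....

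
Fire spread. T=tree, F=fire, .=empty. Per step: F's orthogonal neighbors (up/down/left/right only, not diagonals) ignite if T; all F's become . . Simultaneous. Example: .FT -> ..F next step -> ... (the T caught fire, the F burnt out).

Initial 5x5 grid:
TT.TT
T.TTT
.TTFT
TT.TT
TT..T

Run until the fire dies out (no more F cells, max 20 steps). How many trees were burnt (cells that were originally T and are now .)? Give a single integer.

Answer: 15

Derivation:
Step 1: +4 fires, +1 burnt (F count now 4)
Step 2: +5 fires, +4 burnt (F count now 5)
Step 3: +3 fires, +5 burnt (F count now 3)
Step 4: +2 fires, +3 burnt (F count now 2)
Step 5: +1 fires, +2 burnt (F count now 1)
Step 6: +0 fires, +1 burnt (F count now 0)
Fire out after step 6
Initially T: 18, now '.': 22
Total burnt (originally-T cells now '.'): 15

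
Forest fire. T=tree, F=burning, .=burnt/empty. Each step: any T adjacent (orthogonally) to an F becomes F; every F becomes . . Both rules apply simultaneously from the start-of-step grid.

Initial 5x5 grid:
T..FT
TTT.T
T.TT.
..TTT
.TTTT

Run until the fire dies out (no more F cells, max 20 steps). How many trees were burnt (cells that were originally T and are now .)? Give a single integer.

Step 1: +1 fires, +1 burnt (F count now 1)
Step 2: +1 fires, +1 burnt (F count now 1)
Step 3: +0 fires, +1 burnt (F count now 0)
Fire out after step 3
Initially T: 16, now '.': 11
Total burnt (originally-T cells now '.'): 2

Answer: 2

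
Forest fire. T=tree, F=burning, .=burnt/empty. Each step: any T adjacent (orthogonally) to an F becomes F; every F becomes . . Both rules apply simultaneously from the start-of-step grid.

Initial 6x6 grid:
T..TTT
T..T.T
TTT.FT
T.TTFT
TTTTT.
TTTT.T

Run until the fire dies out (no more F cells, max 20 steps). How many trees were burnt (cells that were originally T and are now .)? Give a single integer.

Answer: 24

Derivation:
Step 1: +4 fires, +2 burnt (F count now 4)
Step 2: +3 fires, +4 burnt (F count now 3)
Step 3: +4 fires, +3 burnt (F count now 4)
Step 4: +4 fires, +4 burnt (F count now 4)
Step 5: +4 fires, +4 burnt (F count now 4)
Step 6: +4 fires, +4 burnt (F count now 4)
Step 7: +1 fires, +4 burnt (F count now 1)
Step 8: +0 fires, +1 burnt (F count now 0)
Fire out after step 8
Initially T: 25, now '.': 35
Total burnt (originally-T cells now '.'): 24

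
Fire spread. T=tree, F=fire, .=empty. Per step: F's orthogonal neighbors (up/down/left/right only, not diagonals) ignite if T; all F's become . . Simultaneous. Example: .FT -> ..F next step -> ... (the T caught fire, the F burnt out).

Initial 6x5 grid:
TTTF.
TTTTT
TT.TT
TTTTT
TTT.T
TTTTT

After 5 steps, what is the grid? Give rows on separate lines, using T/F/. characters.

Step 1: 2 trees catch fire, 1 burn out
  TTF..
  TTTFT
  TT.TT
  TTTTT
  TTT.T
  TTTTT
Step 2: 4 trees catch fire, 2 burn out
  TF...
  TTF.F
  TT.FT
  TTTTT
  TTT.T
  TTTTT
Step 3: 4 trees catch fire, 4 burn out
  F....
  TF...
  TT..F
  TTTFT
  TTT.T
  TTTTT
Step 4: 4 trees catch fire, 4 burn out
  .....
  F....
  TF...
  TTF.F
  TTT.T
  TTTTT
Step 5: 4 trees catch fire, 4 burn out
  .....
  .....
  F....
  TF...
  TTF.F
  TTTTT

.....
.....
F....
TF...
TTF.F
TTTTT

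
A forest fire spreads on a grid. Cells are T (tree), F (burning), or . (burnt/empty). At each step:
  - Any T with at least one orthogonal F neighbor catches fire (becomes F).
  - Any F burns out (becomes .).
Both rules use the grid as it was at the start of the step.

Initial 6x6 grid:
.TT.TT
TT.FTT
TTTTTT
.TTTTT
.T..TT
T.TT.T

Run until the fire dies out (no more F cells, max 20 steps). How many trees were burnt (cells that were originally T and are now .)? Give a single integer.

Step 1: +2 fires, +1 burnt (F count now 2)
Step 2: +5 fires, +2 burnt (F count now 5)
Step 3: +5 fires, +5 burnt (F count now 5)
Step 4: +5 fires, +5 burnt (F count now 5)
Step 5: +4 fires, +5 burnt (F count now 4)
Step 6: +2 fires, +4 burnt (F count now 2)
Step 7: +0 fires, +2 burnt (F count now 0)
Fire out after step 7
Initially T: 26, now '.': 33
Total burnt (originally-T cells now '.'): 23

Answer: 23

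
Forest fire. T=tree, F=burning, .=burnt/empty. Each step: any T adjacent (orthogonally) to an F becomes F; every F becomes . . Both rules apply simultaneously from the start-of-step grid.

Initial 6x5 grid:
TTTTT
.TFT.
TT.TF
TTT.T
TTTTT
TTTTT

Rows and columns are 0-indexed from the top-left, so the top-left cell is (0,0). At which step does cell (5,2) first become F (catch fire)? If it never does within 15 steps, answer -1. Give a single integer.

Step 1: cell (5,2)='T' (+5 fires, +2 burnt)
Step 2: cell (5,2)='T' (+4 fires, +5 burnt)
Step 3: cell (5,2)='T' (+6 fires, +4 burnt)
Step 4: cell (5,2)='T' (+5 fires, +6 burnt)
Step 5: cell (5,2)='F' (+3 fires, +5 burnt)
  -> target ignites at step 5
Step 6: cell (5,2)='.' (+1 fires, +3 burnt)
Step 7: cell (5,2)='.' (+0 fires, +1 burnt)
  fire out at step 7

5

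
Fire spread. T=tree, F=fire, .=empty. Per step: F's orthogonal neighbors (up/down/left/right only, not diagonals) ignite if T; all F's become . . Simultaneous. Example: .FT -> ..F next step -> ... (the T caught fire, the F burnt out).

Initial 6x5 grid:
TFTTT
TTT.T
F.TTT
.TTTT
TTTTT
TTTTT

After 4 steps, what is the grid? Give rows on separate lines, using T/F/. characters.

Step 1: 4 trees catch fire, 2 burn out
  F.FTT
  FFT.T
  ..TTT
  .TTTT
  TTTTT
  TTTTT
Step 2: 2 trees catch fire, 4 burn out
  ...FT
  ..F.T
  ..TTT
  .TTTT
  TTTTT
  TTTTT
Step 3: 2 trees catch fire, 2 burn out
  ....F
  ....T
  ..FTT
  .TTTT
  TTTTT
  TTTTT
Step 4: 3 trees catch fire, 2 burn out
  .....
  ....F
  ...FT
  .TFTT
  TTTTT
  TTTTT

.....
....F
...FT
.TFTT
TTTTT
TTTTT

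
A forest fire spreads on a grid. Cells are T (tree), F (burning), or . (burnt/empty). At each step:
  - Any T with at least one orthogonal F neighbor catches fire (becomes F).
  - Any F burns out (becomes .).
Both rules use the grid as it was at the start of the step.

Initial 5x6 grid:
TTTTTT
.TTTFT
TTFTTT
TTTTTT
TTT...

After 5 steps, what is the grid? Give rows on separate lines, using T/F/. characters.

Step 1: 8 trees catch fire, 2 burn out
  TTTTFT
  .TFF.F
  TF.FFT
  TTFTTT
  TTT...
Step 2: 10 trees catch fire, 8 burn out
  TTFF.F
  .F....
  F....F
  TF.FFT
  TTF...
Step 3: 4 trees catch fire, 10 burn out
  TF....
  ......
  ......
  F....F
  TF....
Step 4: 2 trees catch fire, 4 burn out
  F.....
  ......
  ......
  ......
  F.....
Step 5: 0 trees catch fire, 2 burn out
  ......
  ......
  ......
  ......
  ......

......
......
......
......
......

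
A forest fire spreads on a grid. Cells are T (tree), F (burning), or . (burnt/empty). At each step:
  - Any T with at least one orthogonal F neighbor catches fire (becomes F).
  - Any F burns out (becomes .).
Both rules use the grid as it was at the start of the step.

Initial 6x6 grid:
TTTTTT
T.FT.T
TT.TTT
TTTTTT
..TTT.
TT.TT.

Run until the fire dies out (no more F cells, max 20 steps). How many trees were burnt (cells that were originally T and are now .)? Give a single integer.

Step 1: +2 fires, +1 burnt (F count now 2)
Step 2: +3 fires, +2 burnt (F count now 3)
Step 3: +4 fires, +3 burnt (F count now 4)
Step 4: +6 fires, +4 burnt (F count now 6)
Step 5: +7 fires, +6 burnt (F count now 7)
Step 6: +3 fires, +7 burnt (F count now 3)
Step 7: +0 fires, +3 burnt (F count now 0)
Fire out after step 7
Initially T: 27, now '.': 34
Total burnt (originally-T cells now '.'): 25

Answer: 25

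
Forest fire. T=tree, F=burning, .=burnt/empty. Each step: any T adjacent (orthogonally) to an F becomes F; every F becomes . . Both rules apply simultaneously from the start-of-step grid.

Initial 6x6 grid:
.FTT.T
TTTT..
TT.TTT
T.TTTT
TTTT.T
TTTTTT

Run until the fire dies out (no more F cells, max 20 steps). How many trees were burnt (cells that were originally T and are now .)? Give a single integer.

Step 1: +2 fires, +1 burnt (F count now 2)
Step 2: +4 fires, +2 burnt (F count now 4)
Step 3: +2 fires, +4 burnt (F count now 2)
Step 4: +2 fires, +2 burnt (F count now 2)
Step 5: +3 fires, +2 burnt (F count now 3)
Step 6: +6 fires, +3 burnt (F count now 6)
Step 7: +4 fires, +6 burnt (F count now 4)
Step 8: +3 fires, +4 burnt (F count now 3)
Step 9: +1 fires, +3 burnt (F count now 1)
Step 10: +0 fires, +1 burnt (F count now 0)
Fire out after step 10
Initially T: 28, now '.': 35
Total burnt (originally-T cells now '.'): 27

Answer: 27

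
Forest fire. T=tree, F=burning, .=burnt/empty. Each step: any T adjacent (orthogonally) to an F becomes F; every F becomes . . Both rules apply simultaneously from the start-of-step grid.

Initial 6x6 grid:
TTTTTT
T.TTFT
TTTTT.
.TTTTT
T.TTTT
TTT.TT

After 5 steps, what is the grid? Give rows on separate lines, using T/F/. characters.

Step 1: 4 trees catch fire, 1 burn out
  TTTTFT
  T.TF.F
  TTTTF.
  .TTTTT
  T.TTTT
  TTT.TT
Step 2: 5 trees catch fire, 4 burn out
  TTTF.F
  T.F...
  TTTF..
  .TTTFT
  T.TTTT
  TTT.TT
Step 3: 5 trees catch fire, 5 burn out
  TTF...
  T.....
  TTF...
  .TTF.F
  T.TTFT
  TTT.TT
Step 4: 6 trees catch fire, 5 burn out
  TF....
  T.....
  TF....
  .TF...
  T.TF.F
  TTT.FT
Step 5: 5 trees catch fire, 6 burn out
  F.....
  T.....
  F.....
  .F....
  T.F...
  TTT..F

F.....
T.....
F.....
.F....
T.F...
TTT..F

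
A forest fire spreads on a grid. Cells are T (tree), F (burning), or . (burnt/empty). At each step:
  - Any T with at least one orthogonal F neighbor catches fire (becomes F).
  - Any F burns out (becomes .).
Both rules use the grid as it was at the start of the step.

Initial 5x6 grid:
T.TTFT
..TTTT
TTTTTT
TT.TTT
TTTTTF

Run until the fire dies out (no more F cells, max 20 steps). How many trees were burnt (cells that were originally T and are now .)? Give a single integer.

Step 1: +5 fires, +2 burnt (F count now 5)
Step 2: +7 fires, +5 burnt (F count now 7)
Step 3: +4 fires, +7 burnt (F count now 4)
Step 4: +2 fires, +4 burnt (F count now 2)
Step 5: +3 fires, +2 burnt (F count now 3)
Step 6: +2 fires, +3 burnt (F count now 2)
Step 7: +0 fires, +2 burnt (F count now 0)
Fire out after step 7
Initially T: 24, now '.': 29
Total burnt (originally-T cells now '.'): 23

Answer: 23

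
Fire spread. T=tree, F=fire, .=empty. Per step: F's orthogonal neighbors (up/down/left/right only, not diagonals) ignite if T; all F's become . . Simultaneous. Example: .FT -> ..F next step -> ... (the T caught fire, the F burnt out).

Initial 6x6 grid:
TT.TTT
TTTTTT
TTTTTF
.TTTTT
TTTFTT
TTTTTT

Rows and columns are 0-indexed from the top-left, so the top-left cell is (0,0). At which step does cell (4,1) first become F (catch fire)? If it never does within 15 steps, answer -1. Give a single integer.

Step 1: cell (4,1)='T' (+7 fires, +2 burnt)
Step 2: cell (4,1)='F' (+9 fires, +7 burnt)
  -> target ignites at step 2
Step 3: cell (4,1)='.' (+7 fires, +9 burnt)
Step 4: cell (4,1)='.' (+4 fires, +7 burnt)
Step 5: cell (4,1)='.' (+2 fires, +4 burnt)
Step 6: cell (4,1)='.' (+2 fires, +2 burnt)
Step 7: cell (4,1)='.' (+1 fires, +2 burnt)
Step 8: cell (4,1)='.' (+0 fires, +1 burnt)
  fire out at step 8

2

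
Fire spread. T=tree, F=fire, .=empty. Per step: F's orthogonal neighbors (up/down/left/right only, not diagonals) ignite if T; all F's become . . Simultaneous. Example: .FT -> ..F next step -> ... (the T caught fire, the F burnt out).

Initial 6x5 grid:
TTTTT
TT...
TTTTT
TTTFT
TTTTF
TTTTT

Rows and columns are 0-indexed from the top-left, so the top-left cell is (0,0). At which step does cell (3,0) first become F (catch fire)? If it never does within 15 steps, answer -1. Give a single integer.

Step 1: cell (3,0)='T' (+5 fires, +2 burnt)
Step 2: cell (3,0)='T' (+5 fires, +5 burnt)
Step 3: cell (3,0)='F' (+4 fires, +5 burnt)
  -> target ignites at step 3
Step 4: cell (3,0)='.' (+4 fires, +4 burnt)
Step 5: cell (3,0)='.' (+3 fires, +4 burnt)
Step 6: cell (3,0)='.' (+2 fires, +3 burnt)
Step 7: cell (3,0)='.' (+1 fires, +2 burnt)
Step 8: cell (3,0)='.' (+1 fires, +1 burnt)
Step 9: cell (3,0)='.' (+0 fires, +1 burnt)
  fire out at step 9

3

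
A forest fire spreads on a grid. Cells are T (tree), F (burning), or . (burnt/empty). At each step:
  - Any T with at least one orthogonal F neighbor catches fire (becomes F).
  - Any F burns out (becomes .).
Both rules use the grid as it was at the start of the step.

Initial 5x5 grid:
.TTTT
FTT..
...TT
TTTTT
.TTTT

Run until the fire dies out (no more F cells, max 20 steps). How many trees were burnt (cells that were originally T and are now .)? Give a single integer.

Answer: 6

Derivation:
Step 1: +1 fires, +1 burnt (F count now 1)
Step 2: +2 fires, +1 burnt (F count now 2)
Step 3: +1 fires, +2 burnt (F count now 1)
Step 4: +1 fires, +1 burnt (F count now 1)
Step 5: +1 fires, +1 burnt (F count now 1)
Step 6: +0 fires, +1 burnt (F count now 0)
Fire out after step 6
Initially T: 17, now '.': 14
Total burnt (originally-T cells now '.'): 6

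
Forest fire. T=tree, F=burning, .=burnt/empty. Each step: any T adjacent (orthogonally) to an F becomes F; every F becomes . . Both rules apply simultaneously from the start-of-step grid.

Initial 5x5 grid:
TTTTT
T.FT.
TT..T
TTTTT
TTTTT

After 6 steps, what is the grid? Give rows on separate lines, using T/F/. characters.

Step 1: 2 trees catch fire, 1 burn out
  TTFTT
  T..F.
  TT..T
  TTTTT
  TTTTT
Step 2: 2 trees catch fire, 2 burn out
  TF.FT
  T....
  TT..T
  TTTTT
  TTTTT
Step 3: 2 trees catch fire, 2 burn out
  F...F
  T....
  TT..T
  TTTTT
  TTTTT
Step 4: 1 trees catch fire, 2 burn out
  .....
  F....
  TT..T
  TTTTT
  TTTTT
Step 5: 1 trees catch fire, 1 burn out
  .....
  .....
  FT..T
  TTTTT
  TTTTT
Step 6: 2 trees catch fire, 1 burn out
  .....
  .....
  .F..T
  FTTTT
  TTTTT

.....
.....
.F..T
FTTTT
TTTTT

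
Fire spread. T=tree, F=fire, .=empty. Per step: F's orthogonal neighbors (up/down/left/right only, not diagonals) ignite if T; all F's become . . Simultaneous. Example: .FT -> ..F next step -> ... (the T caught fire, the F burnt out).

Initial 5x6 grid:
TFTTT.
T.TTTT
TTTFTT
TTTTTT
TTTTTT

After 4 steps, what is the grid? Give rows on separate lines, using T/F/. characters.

Step 1: 6 trees catch fire, 2 burn out
  F.FTT.
  T.TFTT
  TTF.FT
  TTTFTT
  TTTTTT
Step 2: 9 trees catch fire, 6 burn out
  ...FT.
  F.F.FT
  TF...F
  TTF.FT
  TTTFTT
Step 3: 7 trees catch fire, 9 burn out
  ....F.
  .....F
  F.....
  TF...F
  TTF.FT
Step 4: 3 trees catch fire, 7 burn out
  ......
  ......
  ......
  F.....
  TF...F

......
......
......
F.....
TF...F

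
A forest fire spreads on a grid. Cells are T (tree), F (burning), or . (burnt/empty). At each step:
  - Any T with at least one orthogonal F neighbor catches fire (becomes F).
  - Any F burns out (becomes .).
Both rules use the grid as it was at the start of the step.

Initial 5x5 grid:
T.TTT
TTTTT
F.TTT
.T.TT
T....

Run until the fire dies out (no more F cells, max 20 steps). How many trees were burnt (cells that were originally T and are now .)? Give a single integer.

Answer: 14

Derivation:
Step 1: +1 fires, +1 burnt (F count now 1)
Step 2: +2 fires, +1 burnt (F count now 2)
Step 3: +1 fires, +2 burnt (F count now 1)
Step 4: +3 fires, +1 burnt (F count now 3)
Step 5: +3 fires, +3 burnt (F count now 3)
Step 6: +3 fires, +3 burnt (F count now 3)
Step 7: +1 fires, +3 burnt (F count now 1)
Step 8: +0 fires, +1 burnt (F count now 0)
Fire out after step 8
Initially T: 16, now '.': 23
Total burnt (originally-T cells now '.'): 14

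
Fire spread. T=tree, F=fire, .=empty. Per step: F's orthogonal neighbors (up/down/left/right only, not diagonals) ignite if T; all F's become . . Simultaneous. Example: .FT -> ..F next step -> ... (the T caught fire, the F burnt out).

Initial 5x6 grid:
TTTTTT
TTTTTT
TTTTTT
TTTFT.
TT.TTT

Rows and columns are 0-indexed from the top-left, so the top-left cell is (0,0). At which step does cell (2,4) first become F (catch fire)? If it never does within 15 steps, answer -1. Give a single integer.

Step 1: cell (2,4)='T' (+4 fires, +1 burnt)
Step 2: cell (2,4)='F' (+5 fires, +4 burnt)
  -> target ignites at step 2
Step 3: cell (2,4)='.' (+8 fires, +5 burnt)
Step 4: cell (2,4)='.' (+6 fires, +8 burnt)
Step 5: cell (2,4)='.' (+3 fires, +6 burnt)
Step 6: cell (2,4)='.' (+1 fires, +3 burnt)
Step 7: cell (2,4)='.' (+0 fires, +1 burnt)
  fire out at step 7

2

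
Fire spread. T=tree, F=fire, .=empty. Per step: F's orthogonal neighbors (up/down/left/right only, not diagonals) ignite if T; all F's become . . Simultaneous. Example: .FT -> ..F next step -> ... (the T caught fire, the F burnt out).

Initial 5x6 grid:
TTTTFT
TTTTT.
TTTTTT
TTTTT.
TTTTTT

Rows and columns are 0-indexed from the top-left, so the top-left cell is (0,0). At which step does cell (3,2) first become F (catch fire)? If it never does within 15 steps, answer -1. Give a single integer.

Step 1: cell (3,2)='T' (+3 fires, +1 burnt)
Step 2: cell (3,2)='T' (+3 fires, +3 burnt)
Step 3: cell (3,2)='T' (+5 fires, +3 burnt)
Step 4: cell (3,2)='T' (+5 fires, +5 burnt)
Step 5: cell (3,2)='F' (+5 fires, +5 burnt)
  -> target ignites at step 5
Step 6: cell (3,2)='.' (+3 fires, +5 burnt)
Step 7: cell (3,2)='.' (+2 fires, +3 burnt)
Step 8: cell (3,2)='.' (+1 fires, +2 burnt)
Step 9: cell (3,2)='.' (+0 fires, +1 burnt)
  fire out at step 9

5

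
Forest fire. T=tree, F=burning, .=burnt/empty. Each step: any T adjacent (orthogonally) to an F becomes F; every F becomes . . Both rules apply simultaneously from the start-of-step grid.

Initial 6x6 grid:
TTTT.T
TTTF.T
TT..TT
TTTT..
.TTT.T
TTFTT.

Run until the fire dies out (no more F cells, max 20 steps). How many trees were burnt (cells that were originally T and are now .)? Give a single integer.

Answer: 20

Derivation:
Step 1: +5 fires, +2 burnt (F count now 5)
Step 2: +7 fires, +5 burnt (F count now 7)
Step 3: +5 fires, +7 burnt (F count now 5)
Step 4: +3 fires, +5 burnt (F count now 3)
Step 5: +0 fires, +3 burnt (F count now 0)
Fire out after step 5
Initially T: 25, now '.': 31
Total burnt (originally-T cells now '.'): 20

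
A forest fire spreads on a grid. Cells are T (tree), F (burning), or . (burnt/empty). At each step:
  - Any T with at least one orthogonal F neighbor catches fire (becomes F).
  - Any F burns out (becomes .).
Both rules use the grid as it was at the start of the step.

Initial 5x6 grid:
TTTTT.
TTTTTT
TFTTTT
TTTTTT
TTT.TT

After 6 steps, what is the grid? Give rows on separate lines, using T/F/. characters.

Step 1: 4 trees catch fire, 1 burn out
  TTTTT.
  TFTTTT
  F.FTTT
  TFTTTT
  TTT.TT
Step 2: 7 trees catch fire, 4 burn out
  TFTTT.
  F.FTTT
  ...FTT
  F.FTTT
  TFT.TT
Step 3: 7 trees catch fire, 7 burn out
  F.FTT.
  ...FTT
  ....FT
  ...FTT
  F.F.TT
Step 4: 4 trees catch fire, 7 burn out
  ...FT.
  ....FT
  .....F
  ....FT
  ....TT
Step 5: 4 trees catch fire, 4 burn out
  ....F.
  .....F
  ......
  .....F
  ....FT
Step 6: 1 trees catch fire, 4 burn out
  ......
  ......
  ......
  ......
  .....F

......
......
......
......
.....F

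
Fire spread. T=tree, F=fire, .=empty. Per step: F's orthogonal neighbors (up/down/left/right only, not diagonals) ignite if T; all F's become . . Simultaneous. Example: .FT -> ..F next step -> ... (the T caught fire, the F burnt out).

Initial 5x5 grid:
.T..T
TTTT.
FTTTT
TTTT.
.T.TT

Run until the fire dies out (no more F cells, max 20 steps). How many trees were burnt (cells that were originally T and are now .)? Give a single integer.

Answer: 16

Derivation:
Step 1: +3 fires, +1 burnt (F count now 3)
Step 2: +3 fires, +3 burnt (F count now 3)
Step 3: +5 fires, +3 burnt (F count now 5)
Step 4: +3 fires, +5 burnt (F count now 3)
Step 5: +1 fires, +3 burnt (F count now 1)
Step 6: +1 fires, +1 burnt (F count now 1)
Step 7: +0 fires, +1 burnt (F count now 0)
Fire out after step 7
Initially T: 17, now '.': 24
Total burnt (originally-T cells now '.'): 16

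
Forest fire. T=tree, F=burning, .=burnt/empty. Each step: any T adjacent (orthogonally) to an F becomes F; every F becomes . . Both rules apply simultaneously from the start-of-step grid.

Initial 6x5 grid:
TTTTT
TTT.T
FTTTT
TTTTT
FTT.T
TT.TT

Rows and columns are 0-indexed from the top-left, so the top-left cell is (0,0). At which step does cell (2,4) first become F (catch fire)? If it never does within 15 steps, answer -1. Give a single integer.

Step 1: cell (2,4)='T' (+5 fires, +2 burnt)
Step 2: cell (2,4)='T' (+6 fires, +5 burnt)
Step 3: cell (2,4)='T' (+4 fires, +6 burnt)
Step 4: cell (2,4)='F' (+3 fires, +4 burnt)
  -> target ignites at step 4
Step 5: cell (2,4)='.' (+3 fires, +3 burnt)
Step 6: cell (2,4)='.' (+2 fires, +3 burnt)
Step 7: cell (2,4)='.' (+1 fires, +2 burnt)
Step 8: cell (2,4)='.' (+1 fires, +1 burnt)
Step 9: cell (2,4)='.' (+0 fires, +1 burnt)
  fire out at step 9

4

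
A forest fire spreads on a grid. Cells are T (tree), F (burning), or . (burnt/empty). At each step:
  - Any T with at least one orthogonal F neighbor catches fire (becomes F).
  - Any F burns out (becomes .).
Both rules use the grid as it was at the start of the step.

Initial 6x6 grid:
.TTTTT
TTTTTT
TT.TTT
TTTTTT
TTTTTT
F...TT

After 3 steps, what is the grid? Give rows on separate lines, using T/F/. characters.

Step 1: 1 trees catch fire, 1 burn out
  .TTTTT
  TTTTTT
  TT.TTT
  TTTTTT
  FTTTTT
  ....TT
Step 2: 2 trees catch fire, 1 burn out
  .TTTTT
  TTTTTT
  TT.TTT
  FTTTTT
  .FTTTT
  ....TT
Step 3: 3 trees catch fire, 2 burn out
  .TTTTT
  TTTTTT
  FT.TTT
  .FTTTT
  ..FTTT
  ....TT

.TTTTT
TTTTTT
FT.TTT
.FTTTT
..FTTT
....TT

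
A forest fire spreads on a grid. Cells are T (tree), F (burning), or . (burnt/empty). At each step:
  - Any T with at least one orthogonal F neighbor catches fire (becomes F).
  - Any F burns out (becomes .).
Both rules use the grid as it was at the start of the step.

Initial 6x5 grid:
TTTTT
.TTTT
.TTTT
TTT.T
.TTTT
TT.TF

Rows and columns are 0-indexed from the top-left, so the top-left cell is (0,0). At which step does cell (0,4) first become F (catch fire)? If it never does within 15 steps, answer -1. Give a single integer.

Step 1: cell (0,4)='T' (+2 fires, +1 burnt)
Step 2: cell (0,4)='T' (+2 fires, +2 burnt)
Step 3: cell (0,4)='T' (+2 fires, +2 burnt)
Step 4: cell (0,4)='T' (+4 fires, +2 burnt)
Step 5: cell (0,4)='F' (+5 fires, +4 burnt)
  -> target ignites at step 5
Step 6: cell (0,4)='.' (+5 fires, +5 burnt)
Step 7: cell (0,4)='.' (+2 fires, +5 burnt)
Step 8: cell (0,4)='.' (+1 fires, +2 burnt)
Step 9: cell (0,4)='.' (+1 fires, +1 burnt)
Step 10: cell (0,4)='.' (+0 fires, +1 burnt)
  fire out at step 10

5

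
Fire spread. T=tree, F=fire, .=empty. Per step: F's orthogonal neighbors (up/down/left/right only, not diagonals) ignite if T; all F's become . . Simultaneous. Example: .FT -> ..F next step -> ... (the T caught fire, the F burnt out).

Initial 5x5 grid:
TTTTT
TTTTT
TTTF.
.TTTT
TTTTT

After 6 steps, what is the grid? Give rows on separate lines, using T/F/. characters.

Step 1: 3 trees catch fire, 1 burn out
  TTTTT
  TTTFT
  TTF..
  .TTFT
  TTTTT
Step 2: 7 trees catch fire, 3 burn out
  TTTFT
  TTF.F
  TF...
  .TF.F
  TTTFT
Step 3: 7 trees catch fire, 7 burn out
  TTF.F
  TF...
  F....
  .F...
  TTF.F
Step 4: 3 trees catch fire, 7 burn out
  TF...
  F....
  .....
  .....
  TF...
Step 5: 2 trees catch fire, 3 burn out
  F....
  .....
  .....
  .....
  F....
Step 6: 0 trees catch fire, 2 burn out
  .....
  .....
  .....
  .....
  .....

.....
.....
.....
.....
.....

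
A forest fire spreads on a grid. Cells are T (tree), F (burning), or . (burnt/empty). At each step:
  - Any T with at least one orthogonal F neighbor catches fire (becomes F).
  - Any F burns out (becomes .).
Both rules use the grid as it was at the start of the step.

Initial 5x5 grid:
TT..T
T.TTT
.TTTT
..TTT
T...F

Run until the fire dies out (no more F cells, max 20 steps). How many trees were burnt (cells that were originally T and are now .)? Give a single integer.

Step 1: +1 fires, +1 burnt (F count now 1)
Step 2: +2 fires, +1 burnt (F count now 2)
Step 3: +3 fires, +2 burnt (F count now 3)
Step 4: +3 fires, +3 burnt (F count now 3)
Step 5: +2 fires, +3 burnt (F count now 2)
Step 6: +0 fires, +2 burnt (F count now 0)
Fire out after step 6
Initially T: 15, now '.': 21
Total burnt (originally-T cells now '.'): 11

Answer: 11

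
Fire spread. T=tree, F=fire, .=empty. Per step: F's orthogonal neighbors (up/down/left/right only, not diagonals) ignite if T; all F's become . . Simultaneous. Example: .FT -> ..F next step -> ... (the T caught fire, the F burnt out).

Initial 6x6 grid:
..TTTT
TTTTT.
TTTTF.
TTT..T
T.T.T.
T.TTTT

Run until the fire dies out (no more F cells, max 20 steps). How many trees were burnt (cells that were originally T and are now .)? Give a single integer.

Answer: 24

Derivation:
Step 1: +2 fires, +1 burnt (F count now 2)
Step 2: +3 fires, +2 burnt (F count now 3)
Step 3: +5 fires, +3 burnt (F count now 5)
Step 4: +5 fires, +5 burnt (F count now 5)
Step 5: +3 fires, +5 burnt (F count now 3)
Step 6: +2 fires, +3 burnt (F count now 2)
Step 7: +2 fires, +2 burnt (F count now 2)
Step 8: +2 fires, +2 burnt (F count now 2)
Step 9: +0 fires, +2 burnt (F count now 0)
Fire out after step 9
Initially T: 25, now '.': 35
Total burnt (originally-T cells now '.'): 24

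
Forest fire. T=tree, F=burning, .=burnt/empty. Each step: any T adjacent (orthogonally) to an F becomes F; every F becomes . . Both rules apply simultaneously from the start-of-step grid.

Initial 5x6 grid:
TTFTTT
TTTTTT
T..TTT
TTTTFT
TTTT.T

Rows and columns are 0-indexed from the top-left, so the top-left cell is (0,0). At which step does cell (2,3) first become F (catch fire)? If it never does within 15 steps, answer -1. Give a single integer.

Step 1: cell (2,3)='T' (+6 fires, +2 burnt)
Step 2: cell (2,3)='F' (+10 fires, +6 burnt)
  -> target ignites at step 2
Step 3: cell (2,3)='.' (+5 fires, +10 burnt)
Step 4: cell (2,3)='.' (+3 fires, +5 burnt)
Step 5: cell (2,3)='.' (+1 fires, +3 burnt)
Step 6: cell (2,3)='.' (+0 fires, +1 burnt)
  fire out at step 6

2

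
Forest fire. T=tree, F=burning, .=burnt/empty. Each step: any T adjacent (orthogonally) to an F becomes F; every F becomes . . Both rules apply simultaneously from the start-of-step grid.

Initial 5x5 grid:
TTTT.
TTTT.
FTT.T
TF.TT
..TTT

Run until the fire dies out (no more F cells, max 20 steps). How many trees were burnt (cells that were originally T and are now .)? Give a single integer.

Answer: 11

Derivation:
Step 1: +3 fires, +2 burnt (F count now 3)
Step 2: +3 fires, +3 burnt (F count now 3)
Step 3: +2 fires, +3 burnt (F count now 2)
Step 4: +2 fires, +2 burnt (F count now 2)
Step 5: +1 fires, +2 burnt (F count now 1)
Step 6: +0 fires, +1 burnt (F count now 0)
Fire out after step 6
Initially T: 17, now '.': 19
Total burnt (originally-T cells now '.'): 11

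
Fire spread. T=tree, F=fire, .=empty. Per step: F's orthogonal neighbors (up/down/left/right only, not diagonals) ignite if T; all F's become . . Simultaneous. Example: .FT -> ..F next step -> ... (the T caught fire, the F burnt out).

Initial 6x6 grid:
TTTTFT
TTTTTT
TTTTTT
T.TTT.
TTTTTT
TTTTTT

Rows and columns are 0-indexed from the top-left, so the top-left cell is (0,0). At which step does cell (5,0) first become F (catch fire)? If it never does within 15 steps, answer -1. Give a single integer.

Step 1: cell (5,0)='T' (+3 fires, +1 burnt)
Step 2: cell (5,0)='T' (+4 fires, +3 burnt)
Step 3: cell (5,0)='T' (+5 fires, +4 burnt)
Step 4: cell (5,0)='T' (+5 fires, +5 burnt)
Step 5: cell (5,0)='T' (+6 fires, +5 burnt)
Step 6: cell (5,0)='T' (+4 fires, +6 burnt)
Step 7: cell (5,0)='T' (+3 fires, +4 burnt)
Step 8: cell (5,0)='T' (+2 fires, +3 burnt)
Step 9: cell (5,0)='F' (+1 fires, +2 burnt)
  -> target ignites at step 9
Step 10: cell (5,0)='.' (+0 fires, +1 burnt)
  fire out at step 10

9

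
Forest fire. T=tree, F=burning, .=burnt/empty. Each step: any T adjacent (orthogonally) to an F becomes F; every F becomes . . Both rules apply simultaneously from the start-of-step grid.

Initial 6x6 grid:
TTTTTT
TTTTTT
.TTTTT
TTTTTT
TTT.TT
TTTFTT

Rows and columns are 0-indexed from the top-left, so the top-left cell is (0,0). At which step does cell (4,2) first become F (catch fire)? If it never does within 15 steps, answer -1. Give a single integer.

Step 1: cell (4,2)='T' (+2 fires, +1 burnt)
Step 2: cell (4,2)='F' (+4 fires, +2 burnt)
  -> target ignites at step 2
Step 3: cell (4,2)='.' (+5 fires, +4 burnt)
Step 4: cell (4,2)='.' (+6 fires, +5 burnt)
Step 5: cell (4,2)='.' (+6 fires, +6 burnt)
Step 6: cell (4,2)='.' (+5 fires, +6 burnt)
Step 7: cell (4,2)='.' (+4 fires, +5 burnt)
Step 8: cell (4,2)='.' (+1 fires, +4 burnt)
Step 9: cell (4,2)='.' (+0 fires, +1 burnt)
  fire out at step 9

2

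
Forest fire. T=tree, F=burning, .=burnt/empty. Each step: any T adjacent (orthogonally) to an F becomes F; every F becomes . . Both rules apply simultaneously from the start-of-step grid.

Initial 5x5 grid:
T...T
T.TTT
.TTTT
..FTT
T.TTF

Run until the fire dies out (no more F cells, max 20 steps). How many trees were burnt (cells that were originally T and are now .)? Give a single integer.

Answer: 12

Derivation:
Step 1: +5 fires, +2 burnt (F count now 5)
Step 2: +4 fires, +5 burnt (F count now 4)
Step 3: +2 fires, +4 burnt (F count now 2)
Step 4: +1 fires, +2 burnt (F count now 1)
Step 5: +0 fires, +1 burnt (F count now 0)
Fire out after step 5
Initially T: 15, now '.': 22
Total burnt (originally-T cells now '.'): 12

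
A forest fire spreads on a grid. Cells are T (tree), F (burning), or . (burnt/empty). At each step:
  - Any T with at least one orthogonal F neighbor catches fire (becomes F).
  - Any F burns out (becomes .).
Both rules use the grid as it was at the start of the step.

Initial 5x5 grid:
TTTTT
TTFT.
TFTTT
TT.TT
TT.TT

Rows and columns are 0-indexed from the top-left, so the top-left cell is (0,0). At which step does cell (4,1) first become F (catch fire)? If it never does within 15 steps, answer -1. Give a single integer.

Step 1: cell (4,1)='T' (+6 fires, +2 burnt)
Step 2: cell (4,1)='F' (+6 fires, +6 burnt)
  -> target ignites at step 2
Step 3: cell (4,1)='.' (+5 fires, +6 burnt)
Step 4: cell (4,1)='.' (+2 fires, +5 burnt)
Step 5: cell (4,1)='.' (+1 fires, +2 burnt)
Step 6: cell (4,1)='.' (+0 fires, +1 burnt)
  fire out at step 6

2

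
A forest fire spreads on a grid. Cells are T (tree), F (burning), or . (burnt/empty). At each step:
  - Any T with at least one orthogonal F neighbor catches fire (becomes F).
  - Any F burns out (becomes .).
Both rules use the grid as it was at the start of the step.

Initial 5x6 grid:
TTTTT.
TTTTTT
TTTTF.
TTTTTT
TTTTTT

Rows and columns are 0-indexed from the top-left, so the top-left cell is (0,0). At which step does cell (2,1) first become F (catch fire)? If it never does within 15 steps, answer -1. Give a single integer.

Step 1: cell (2,1)='T' (+3 fires, +1 burnt)
Step 2: cell (2,1)='T' (+7 fires, +3 burnt)
Step 3: cell (2,1)='F' (+6 fires, +7 burnt)
  -> target ignites at step 3
Step 4: cell (2,1)='.' (+5 fires, +6 burnt)
Step 5: cell (2,1)='.' (+4 fires, +5 burnt)
Step 6: cell (2,1)='.' (+2 fires, +4 burnt)
Step 7: cell (2,1)='.' (+0 fires, +2 burnt)
  fire out at step 7

3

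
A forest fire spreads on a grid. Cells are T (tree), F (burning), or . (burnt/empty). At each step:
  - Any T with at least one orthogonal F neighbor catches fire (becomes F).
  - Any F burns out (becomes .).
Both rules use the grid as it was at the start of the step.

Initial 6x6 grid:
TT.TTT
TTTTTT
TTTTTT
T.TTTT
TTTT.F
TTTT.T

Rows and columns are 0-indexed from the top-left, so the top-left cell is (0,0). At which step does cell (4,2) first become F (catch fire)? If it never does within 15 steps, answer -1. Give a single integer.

Step 1: cell (4,2)='T' (+2 fires, +1 burnt)
Step 2: cell (4,2)='T' (+2 fires, +2 burnt)
Step 3: cell (4,2)='T' (+3 fires, +2 burnt)
Step 4: cell (4,2)='T' (+5 fires, +3 burnt)
Step 5: cell (4,2)='F' (+5 fires, +5 burnt)
  -> target ignites at step 5
Step 6: cell (4,2)='.' (+5 fires, +5 burnt)
Step 7: cell (4,2)='.' (+4 fires, +5 burnt)
Step 8: cell (4,2)='.' (+4 fires, +4 burnt)
Step 9: cell (4,2)='.' (+1 fires, +4 burnt)
Step 10: cell (4,2)='.' (+0 fires, +1 burnt)
  fire out at step 10

5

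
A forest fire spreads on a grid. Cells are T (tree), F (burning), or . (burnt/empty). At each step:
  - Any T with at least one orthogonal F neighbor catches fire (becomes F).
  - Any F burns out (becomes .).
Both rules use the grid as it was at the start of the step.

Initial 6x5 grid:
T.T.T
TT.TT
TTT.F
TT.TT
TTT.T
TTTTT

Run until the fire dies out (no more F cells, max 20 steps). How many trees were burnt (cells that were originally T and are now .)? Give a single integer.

Answer: 22

Derivation:
Step 1: +2 fires, +1 burnt (F count now 2)
Step 2: +4 fires, +2 burnt (F count now 4)
Step 3: +1 fires, +4 burnt (F count now 1)
Step 4: +1 fires, +1 burnt (F count now 1)
Step 5: +1 fires, +1 burnt (F count now 1)
Step 6: +2 fires, +1 burnt (F count now 2)
Step 7: +2 fires, +2 burnt (F count now 2)
Step 8: +2 fires, +2 burnt (F count now 2)
Step 9: +2 fires, +2 burnt (F count now 2)
Step 10: +3 fires, +2 burnt (F count now 3)
Step 11: +1 fires, +3 burnt (F count now 1)
Step 12: +1 fires, +1 burnt (F count now 1)
Step 13: +0 fires, +1 burnt (F count now 0)
Fire out after step 13
Initially T: 23, now '.': 29
Total burnt (originally-T cells now '.'): 22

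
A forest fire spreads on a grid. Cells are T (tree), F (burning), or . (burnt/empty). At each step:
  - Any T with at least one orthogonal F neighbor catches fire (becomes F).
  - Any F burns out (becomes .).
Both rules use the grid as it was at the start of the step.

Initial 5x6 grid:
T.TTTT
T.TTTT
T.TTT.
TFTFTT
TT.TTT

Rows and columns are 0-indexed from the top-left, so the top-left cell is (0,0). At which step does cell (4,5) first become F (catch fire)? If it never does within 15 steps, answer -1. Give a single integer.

Step 1: cell (4,5)='T' (+6 fires, +2 burnt)
Step 2: cell (4,5)='T' (+7 fires, +6 burnt)
Step 3: cell (4,5)='F' (+5 fires, +7 burnt)
  -> target ignites at step 3
Step 4: cell (4,5)='.' (+4 fires, +5 burnt)
Step 5: cell (4,5)='.' (+1 fires, +4 burnt)
Step 6: cell (4,5)='.' (+0 fires, +1 burnt)
  fire out at step 6

3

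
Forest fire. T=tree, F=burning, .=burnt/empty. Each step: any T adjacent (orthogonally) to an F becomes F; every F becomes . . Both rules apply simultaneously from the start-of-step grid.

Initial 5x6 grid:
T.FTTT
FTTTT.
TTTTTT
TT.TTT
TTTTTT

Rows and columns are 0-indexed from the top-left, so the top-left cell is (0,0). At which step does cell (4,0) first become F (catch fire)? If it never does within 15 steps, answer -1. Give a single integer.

Step 1: cell (4,0)='T' (+5 fires, +2 burnt)
Step 2: cell (4,0)='T' (+5 fires, +5 burnt)
Step 3: cell (4,0)='F' (+5 fires, +5 burnt)
  -> target ignites at step 3
Step 4: cell (4,0)='.' (+3 fires, +5 burnt)
Step 5: cell (4,0)='.' (+4 fires, +3 burnt)
Step 6: cell (4,0)='.' (+2 fires, +4 burnt)
Step 7: cell (4,0)='.' (+1 fires, +2 burnt)
Step 8: cell (4,0)='.' (+0 fires, +1 burnt)
  fire out at step 8

3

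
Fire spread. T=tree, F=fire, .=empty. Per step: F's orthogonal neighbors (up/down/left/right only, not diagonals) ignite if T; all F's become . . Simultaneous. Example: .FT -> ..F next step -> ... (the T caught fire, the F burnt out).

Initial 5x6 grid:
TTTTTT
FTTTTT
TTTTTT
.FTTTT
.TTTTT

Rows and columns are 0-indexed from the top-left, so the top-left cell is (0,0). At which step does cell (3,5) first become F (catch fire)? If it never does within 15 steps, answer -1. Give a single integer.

Step 1: cell (3,5)='T' (+6 fires, +2 burnt)
Step 2: cell (3,5)='T' (+5 fires, +6 burnt)
Step 3: cell (3,5)='T' (+5 fires, +5 burnt)
Step 4: cell (3,5)='F' (+5 fires, +5 burnt)
  -> target ignites at step 4
Step 5: cell (3,5)='.' (+4 fires, +5 burnt)
Step 6: cell (3,5)='.' (+1 fires, +4 burnt)
Step 7: cell (3,5)='.' (+0 fires, +1 burnt)
  fire out at step 7

4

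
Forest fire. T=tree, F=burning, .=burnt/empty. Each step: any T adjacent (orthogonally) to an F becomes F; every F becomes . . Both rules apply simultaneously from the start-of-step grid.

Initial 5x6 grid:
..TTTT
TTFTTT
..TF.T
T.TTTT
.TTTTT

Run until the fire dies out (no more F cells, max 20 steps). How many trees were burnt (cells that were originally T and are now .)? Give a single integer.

Answer: 20

Derivation:
Step 1: +5 fires, +2 burnt (F count now 5)
Step 2: +6 fires, +5 burnt (F count now 6)
Step 3: +5 fires, +6 burnt (F count now 5)
Step 4: +4 fires, +5 burnt (F count now 4)
Step 5: +0 fires, +4 burnt (F count now 0)
Fire out after step 5
Initially T: 21, now '.': 29
Total burnt (originally-T cells now '.'): 20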